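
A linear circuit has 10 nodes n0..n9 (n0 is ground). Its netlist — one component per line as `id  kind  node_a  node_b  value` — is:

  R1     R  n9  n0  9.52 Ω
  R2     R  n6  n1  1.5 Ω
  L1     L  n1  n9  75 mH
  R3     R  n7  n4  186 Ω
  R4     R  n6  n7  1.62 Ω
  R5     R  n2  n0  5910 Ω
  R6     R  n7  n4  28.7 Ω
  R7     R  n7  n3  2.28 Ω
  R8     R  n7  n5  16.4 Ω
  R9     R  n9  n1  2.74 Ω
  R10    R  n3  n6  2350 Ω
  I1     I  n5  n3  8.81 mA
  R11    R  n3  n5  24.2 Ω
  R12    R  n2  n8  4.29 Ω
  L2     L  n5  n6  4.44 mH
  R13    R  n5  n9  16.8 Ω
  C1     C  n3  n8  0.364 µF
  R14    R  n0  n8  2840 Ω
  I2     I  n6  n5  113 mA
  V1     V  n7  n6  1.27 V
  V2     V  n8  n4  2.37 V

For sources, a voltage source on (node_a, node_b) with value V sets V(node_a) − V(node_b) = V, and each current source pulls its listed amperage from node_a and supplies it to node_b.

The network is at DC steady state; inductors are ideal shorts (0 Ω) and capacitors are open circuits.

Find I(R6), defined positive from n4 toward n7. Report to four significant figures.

-0.001613 A

Apply KCL at each of the 9 non-ground nodes and solve the resulting linear system.
Node n1: branches {R2, L1, R9} → V_1 = -0.01773
Node n2: branches {R5, R12} → V_2 = 3.571
Node n3: branches {R7, R10, I1, R11, C1} → V_3 = 1.158
Node n4: branches {R3, R6, V2} → V_4 = 1.203
Node n5: branches {R8, I1, R11, L2, R13, I2} → V_5 = -0.02030
Node n6: branches {R2, R4, R10, L2, I2, V1} → V_6 = -0.02030
Node n7: branches {R3, R4, R6, R7, R8, V1} → V_7 = 1.250
Node n8: branches {R12, C1, R14, V2} → V_8 = 3.573
Node n9: branches {R1, L1, R9, R13} → V_9 = -0.01773
Source currents: i(L1)=-0.001710, i(L2)=0.2305, i(V1)=-0.9036, i(V2)=-0.001862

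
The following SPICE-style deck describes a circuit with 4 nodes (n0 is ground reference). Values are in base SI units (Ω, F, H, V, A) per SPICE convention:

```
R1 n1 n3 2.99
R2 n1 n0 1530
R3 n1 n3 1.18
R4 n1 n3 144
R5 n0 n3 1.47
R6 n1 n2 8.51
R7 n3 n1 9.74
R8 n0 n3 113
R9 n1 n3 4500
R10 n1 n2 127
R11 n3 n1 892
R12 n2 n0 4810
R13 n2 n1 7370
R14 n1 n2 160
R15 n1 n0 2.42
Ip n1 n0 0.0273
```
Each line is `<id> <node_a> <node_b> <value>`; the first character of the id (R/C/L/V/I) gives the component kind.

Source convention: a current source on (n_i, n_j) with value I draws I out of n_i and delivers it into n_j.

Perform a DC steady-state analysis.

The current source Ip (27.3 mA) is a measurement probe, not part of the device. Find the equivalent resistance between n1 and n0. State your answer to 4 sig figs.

Element admittances at DC:
  Y(R1) = 0.3344 S between n1,n3
  Y(R2) = 0.0006536 S between n1,n0
  Y(R3) = 0.8475 S between n1,n3
  Y(R4) = 0.006944 S between n1,n3
  Y(R5) = 0.6803 S between n0,n3
  Y(R6) = 0.1175 S between n1,n2
  Y(R7) = 0.1027 S between n3,n1
  Y(R8) = 0.008850 S between n0,n3
  Y(R9) = 0.0002222 S between n1,n3
  Y(R10) = 0.007874 S between n1,n2
  Y(R11) = 0.001121 S between n3,n1
  Y(R12) = 0.0002079 S between n2,n0
  Y(R13) = 0.0001357 S between n2,n1
  Y(R14) = 0.006250 S between n1,n2
  Y(R15) = 0.4132 S between n1,n0
  Ip: injects 0.0273 A into n0 (from n1)
Assemble and solve the 3×3 MNA system:
  V(n1)=-0.03161  V(n2)=-0.03156  V(n3)=-0.02062

R_eq = 1.158 Ω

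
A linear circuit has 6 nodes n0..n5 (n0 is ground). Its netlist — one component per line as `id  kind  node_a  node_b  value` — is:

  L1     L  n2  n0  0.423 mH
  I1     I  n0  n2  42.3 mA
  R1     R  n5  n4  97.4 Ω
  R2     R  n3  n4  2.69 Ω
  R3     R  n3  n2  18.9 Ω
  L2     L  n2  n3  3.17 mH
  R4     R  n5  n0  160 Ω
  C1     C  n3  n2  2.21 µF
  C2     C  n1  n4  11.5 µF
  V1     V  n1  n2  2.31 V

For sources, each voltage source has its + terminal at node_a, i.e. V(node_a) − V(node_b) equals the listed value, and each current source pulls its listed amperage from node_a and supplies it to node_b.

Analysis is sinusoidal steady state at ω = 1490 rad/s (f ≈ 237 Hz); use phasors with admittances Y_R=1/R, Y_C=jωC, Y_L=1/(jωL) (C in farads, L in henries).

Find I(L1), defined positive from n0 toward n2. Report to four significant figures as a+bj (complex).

Apply KCL at each of the 5 non-ground nodes and solve the resulting linear system.
Node n1: branches {C2, V1} → V_1 = 2.310+0.02709j
Node n2: branches {L1, I1, R3, L2, C1, V1} → V_2 = 0.0004994+0.02709j
Node n3: branches {R2, R3, L2, C1} → V_3 = -0.1835+0.09158j
Node n4: branches {R1, R2, C2} → V_4 = -0.1736+0.2040j
Node n5: branches {R1, R4} → V_5 = -0.1079+0.1268j
Source currents: i(V1)=-0.003031-0.04256j

-0.04297+0.0007924j A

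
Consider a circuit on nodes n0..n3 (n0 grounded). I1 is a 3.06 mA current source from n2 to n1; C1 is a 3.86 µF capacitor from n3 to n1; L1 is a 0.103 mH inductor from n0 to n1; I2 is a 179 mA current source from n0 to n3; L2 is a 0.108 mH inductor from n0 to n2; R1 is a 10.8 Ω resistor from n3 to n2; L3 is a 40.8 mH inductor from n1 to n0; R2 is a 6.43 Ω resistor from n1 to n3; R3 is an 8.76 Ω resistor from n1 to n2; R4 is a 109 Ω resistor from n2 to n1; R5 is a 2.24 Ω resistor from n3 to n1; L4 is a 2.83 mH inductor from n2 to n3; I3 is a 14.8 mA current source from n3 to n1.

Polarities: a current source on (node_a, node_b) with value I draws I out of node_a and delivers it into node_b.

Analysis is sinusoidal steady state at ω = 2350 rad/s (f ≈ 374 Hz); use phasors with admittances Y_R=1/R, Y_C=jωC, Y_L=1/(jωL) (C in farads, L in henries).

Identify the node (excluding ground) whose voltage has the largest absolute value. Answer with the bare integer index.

3

MNA unknowns: 3 node voltages V₁..V_3
I1: z[2]−=0.00306, z[1]+=0.00306
C1: Y=0.000+0.009071j on G[3,1]
L1: Y=0.000-4.131j on G[0,1]
I2: z[0]−=0.179, z[3]+=0.179
L2: Y=0.000-3.940j on G[0,2]
R1: Y=0.09259+0.000j on G[3,2]
L3: Y=0.000-0.01043j on G[1,0]
R2: Y=0.1555+0.000j on G[1,3]
R3: Y=0.1142+0.000j on G[1,2]
R4: Y=0.009174+0.000j on G[2,1]
R5: Y=0.4464+0.000j on G[3,1]
L4: Y=0.000-0.1504j on G[2,3]
I3: z[3]−=0.0148, z[1]+=0.0148
solve → V1=-0.005255+0.03700j, V2=0.005524+0.006533j, V3=0.2181+0.07604j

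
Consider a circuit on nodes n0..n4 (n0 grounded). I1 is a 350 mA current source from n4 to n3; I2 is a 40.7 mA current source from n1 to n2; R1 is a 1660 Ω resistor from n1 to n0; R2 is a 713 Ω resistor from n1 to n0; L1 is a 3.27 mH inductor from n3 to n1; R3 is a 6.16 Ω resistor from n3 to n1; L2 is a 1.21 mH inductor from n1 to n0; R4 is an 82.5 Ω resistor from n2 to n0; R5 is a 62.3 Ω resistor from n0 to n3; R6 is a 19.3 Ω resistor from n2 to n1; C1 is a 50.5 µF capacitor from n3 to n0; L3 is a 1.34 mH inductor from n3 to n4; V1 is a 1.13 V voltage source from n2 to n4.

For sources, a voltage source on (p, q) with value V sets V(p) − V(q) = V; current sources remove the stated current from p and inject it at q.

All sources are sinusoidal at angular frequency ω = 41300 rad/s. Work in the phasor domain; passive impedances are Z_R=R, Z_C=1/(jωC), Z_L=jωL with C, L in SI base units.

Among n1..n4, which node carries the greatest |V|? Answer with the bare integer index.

Element admittances at ω=41300 rad/s:
  I1: injects 0.35 A into n3 (from n4)
  I2: injects 0.0407 A into n2 (from n1)
  Y(R1) = 0.0006024+0.000j S between n1,n0
  Y(R2) = 0.001403+0.000j S between n1,n0
  Y(L1) = 0.000-0.007405j S between n3,n1
  Y(R3) = 0.1623+0.000j S between n3,n1
  Y(L2) = 0.000-0.02001j S between n1,n0
  Y(R4) = 0.01212+0.000j S between n2,n0
  Y(R5) = 0.01605+0.000j S between n0,n3
  Y(R6) = 0.05181+0.000j S between n2,n1
  Y(C1) = 0.000+2.086j S between n3,n0
  Y(L3) = 0.000-0.01807j S between n3,n4
  V1: constraint V(n2)−V(n4) = 1.13
Assemble and solve the 5×5 MNA system:
  V(n1)=-1.347-0.7854j  V(n2)=-5.251-2.441j  V(n3)=0.002319-0.03933j  V(n4)=-6.381-2.441j
  i(V1)=0.3066+0.1153j

4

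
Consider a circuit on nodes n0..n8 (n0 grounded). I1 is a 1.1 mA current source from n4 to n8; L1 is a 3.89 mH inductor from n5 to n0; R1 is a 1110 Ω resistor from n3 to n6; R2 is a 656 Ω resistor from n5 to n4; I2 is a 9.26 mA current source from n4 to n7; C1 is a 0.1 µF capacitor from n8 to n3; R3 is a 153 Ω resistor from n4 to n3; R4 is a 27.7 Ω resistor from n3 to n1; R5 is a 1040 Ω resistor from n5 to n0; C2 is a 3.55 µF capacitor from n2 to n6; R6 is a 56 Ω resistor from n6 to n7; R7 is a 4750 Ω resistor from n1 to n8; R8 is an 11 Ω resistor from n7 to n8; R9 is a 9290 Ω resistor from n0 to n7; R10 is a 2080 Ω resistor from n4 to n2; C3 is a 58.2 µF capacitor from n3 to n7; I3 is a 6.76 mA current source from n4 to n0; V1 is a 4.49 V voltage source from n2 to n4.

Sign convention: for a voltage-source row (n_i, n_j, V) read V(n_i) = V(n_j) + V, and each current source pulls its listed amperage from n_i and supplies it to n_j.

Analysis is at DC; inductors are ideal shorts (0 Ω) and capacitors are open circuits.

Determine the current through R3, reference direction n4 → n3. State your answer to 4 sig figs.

-0.009738 A

Element admittances at DC:
  I1: injects 0.0011 A into n8 (from n4)
  L1: short n5↔n0 (DC inductor)
  Y(R1) = 0.0009009 S between n3,n6
  Y(R2) = 0.001524 S between n5,n4
  I2: injects 0.00926 A into n7 (from n4)
  Y(C1) = 0.000 S between n8,n3
  Y(R3) = 0.006536 S between n4,n3
  Y(R4) = 0.03610 S between n3,n1
  Y(R5) = 0.0009615 S between n5,n0
  Y(C2) = 0.000 S between n2,n6
  Y(R6) = 0.01786 S between n6,n7
  Y(R7) = 0.0002105 S between n1,n8
  Y(R8) = 0.09091 S between n7,n8
  Y(R9) = 0.0001076 S between n0,n7
  Y(R10) = 0.0004808 S between n4,n2
  Y(C3) = 0.000 S between n3,n7
  I3: injects 0.00676 A into n0 (from n4)
  V1: constraint V(n2)−V(n4) = 4.49
Assemble and solve the 10×10 MNA system:
  V(n1)=-3.300  V(n2)=-0.3525  V(n3)=-3.353  V(n4)=-4.842  V(n5)=0.000  V(n6)=5.338  V(n7)=5.776  V(n8)=5.768
  i(L1)=-0.007382  i(V1)=-0.002159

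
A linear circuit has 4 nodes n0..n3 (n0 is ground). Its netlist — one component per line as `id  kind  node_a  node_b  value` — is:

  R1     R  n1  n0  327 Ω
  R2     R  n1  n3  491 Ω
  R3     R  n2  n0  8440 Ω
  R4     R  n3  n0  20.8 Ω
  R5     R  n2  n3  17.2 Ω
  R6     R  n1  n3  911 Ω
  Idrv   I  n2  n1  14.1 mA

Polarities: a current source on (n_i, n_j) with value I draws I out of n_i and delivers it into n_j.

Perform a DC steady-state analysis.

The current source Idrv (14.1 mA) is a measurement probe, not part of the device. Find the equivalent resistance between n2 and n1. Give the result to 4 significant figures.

R_eq = 183.5 Ω

Element admittances at DC:
  Y(R1) = 0.003058 S between n1,n0
  Y(R2) = 0.002037 S between n1,n3
  Y(R3) = 0.0001185 S between n2,n0
  Y(R4) = 0.04808 S between n3,n0
  Y(R5) = 0.05814 S between n2,n3
  Y(R6) = 0.001098 S between n1,n3
  Idrv: injects 0.0141 A into n1 (from n2)
Assemble and solve the 3×3 MNA system:
  V(n1)=2.206  V(n2)=-0.3811  V(n3)=-0.1394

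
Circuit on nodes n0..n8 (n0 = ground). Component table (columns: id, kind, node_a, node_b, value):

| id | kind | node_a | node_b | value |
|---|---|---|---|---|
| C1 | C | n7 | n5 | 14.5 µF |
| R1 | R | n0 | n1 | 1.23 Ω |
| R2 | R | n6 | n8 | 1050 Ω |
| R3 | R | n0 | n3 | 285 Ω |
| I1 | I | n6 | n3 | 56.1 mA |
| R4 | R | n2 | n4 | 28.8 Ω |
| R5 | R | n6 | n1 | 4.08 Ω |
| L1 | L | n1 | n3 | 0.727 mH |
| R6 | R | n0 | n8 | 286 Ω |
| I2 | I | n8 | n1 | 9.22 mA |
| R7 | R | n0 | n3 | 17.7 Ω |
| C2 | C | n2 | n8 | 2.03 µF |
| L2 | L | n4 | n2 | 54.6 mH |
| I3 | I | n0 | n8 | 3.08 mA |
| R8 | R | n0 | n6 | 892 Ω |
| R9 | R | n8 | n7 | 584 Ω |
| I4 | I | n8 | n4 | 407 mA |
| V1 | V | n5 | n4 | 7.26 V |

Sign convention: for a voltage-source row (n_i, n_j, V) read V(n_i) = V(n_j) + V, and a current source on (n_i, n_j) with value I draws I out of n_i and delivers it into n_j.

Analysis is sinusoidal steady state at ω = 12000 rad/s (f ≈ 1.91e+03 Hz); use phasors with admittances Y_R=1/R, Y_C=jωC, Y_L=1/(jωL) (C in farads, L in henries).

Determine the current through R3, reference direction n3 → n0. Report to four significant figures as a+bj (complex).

0.0006571+0.001279j A

Element admittances at ω=12000 rad/s:
  Y(C1) = 0.000+0.1740j S between n7,n5
  Y(R1) = 0.8130+0.000j S between n0,n1
  Y(R2) = 0.0009524+0.000j S between n6,n8
  Y(R3) = 0.003509+0.000j S between n0,n3
  I1: injects 0.0561 A into n3 (from n6)
  Y(R4) = 0.03472+0.000j S between n2,n4
  Y(R5) = 0.2451+0.000j S between n6,n1
  Y(L1) = 0.000-0.1146j S between n1,n3
  Y(R6) = 0.003497+0.000j S between n0,n8
  I2: injects 0.00922 A into n1 (from n8)
  Y(R7) = 0.05650+0.000j S between n0,n3
  Y(C2) = 0.000+0.02436j S between n2,n8
  Y(L2) = 0.000-0.001526j S between n4,n2
  I3: injects 0.00308 A into n8 (from n0)
  Y(R8) = 0.001121+0.000j S between n0,n6
  Y(R9) = 0.001712+0.000j S between n8,n7
  I4: injects 0.407 A into n4 (from n8)
  V1: constraint V(n5)−V(n4) = 7.26
Assemble and solve the 9×9 MNA system:
  V(n1)=-0.003556-0.02684j  V(n2)=-0.4456-15.37j  V(n3)=0.1873+0.3645j  V(n4)=10.28-14.21j  V(n5)=17.54-14.21j  V(n6)=-0.2360-0.02664j  V(n7)=17.68-14.02j  V(n8)=-1.431-0.005703j
  i(V1)=-0.03272+0.02400j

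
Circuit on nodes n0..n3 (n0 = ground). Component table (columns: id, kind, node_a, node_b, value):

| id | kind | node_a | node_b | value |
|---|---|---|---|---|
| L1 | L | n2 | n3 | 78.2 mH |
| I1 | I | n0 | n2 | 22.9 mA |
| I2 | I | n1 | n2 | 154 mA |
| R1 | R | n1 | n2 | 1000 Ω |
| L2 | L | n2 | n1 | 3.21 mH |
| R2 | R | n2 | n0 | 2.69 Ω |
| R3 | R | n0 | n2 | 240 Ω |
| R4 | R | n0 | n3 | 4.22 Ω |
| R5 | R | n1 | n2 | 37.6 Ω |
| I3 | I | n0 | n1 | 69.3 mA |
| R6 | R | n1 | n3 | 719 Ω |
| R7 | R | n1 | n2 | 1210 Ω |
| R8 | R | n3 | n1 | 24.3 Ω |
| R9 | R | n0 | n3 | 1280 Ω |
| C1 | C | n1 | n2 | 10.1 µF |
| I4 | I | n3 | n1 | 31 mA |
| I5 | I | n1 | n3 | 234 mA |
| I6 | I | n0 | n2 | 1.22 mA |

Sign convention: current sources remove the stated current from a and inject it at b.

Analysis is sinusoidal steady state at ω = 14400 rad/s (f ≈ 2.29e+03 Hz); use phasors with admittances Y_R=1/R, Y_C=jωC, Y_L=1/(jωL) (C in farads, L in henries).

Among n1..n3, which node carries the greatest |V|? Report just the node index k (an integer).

1

MNA unknowns: 3 node voltages V₁..V_3
L1: Y=0.000-0.0008880j on G[2,3]
I1: z[0]−=0.0229, z[2]+=0.0229
I2: z[1]−=0.154, z[2]+=0.154
R1: Y=0.001000+0.000j on G[1,2]
L2: Y=0.000-0.02163j on G[2,1]
R2: Y=0.3717+0.000j on G[2,0]
R3: Y=0.004167+0.000j on G[0,2]
R4: Y=0.2370+0.000j on G[0,3]
R5: Y=0.02660+0.000j on G[1,2]
I3: z[0]−=0.0693, z[1]+=0.0693
R6: Y=0.001391+0.000j on G[1,3]
R7: Y=0.0008264+0.000j on G[1,2]
R8: Y=0.04115+0.000j on G[3,1]
R9: Y=0.0007813+0.000j on G[0,3]
C1: Y=0.000+0.1454j on G[1,2]
I4: z[3]−=0.031, z[1]+=0.031
I5: z[1]−=0.234, z[3]+=0.234
I6: z[0]−=0.00122, z[2]+=0.00122
solve → V1=-0.9228+1.479j, V2=-0.1202-0.1434j, V3=0.5830+0.2267j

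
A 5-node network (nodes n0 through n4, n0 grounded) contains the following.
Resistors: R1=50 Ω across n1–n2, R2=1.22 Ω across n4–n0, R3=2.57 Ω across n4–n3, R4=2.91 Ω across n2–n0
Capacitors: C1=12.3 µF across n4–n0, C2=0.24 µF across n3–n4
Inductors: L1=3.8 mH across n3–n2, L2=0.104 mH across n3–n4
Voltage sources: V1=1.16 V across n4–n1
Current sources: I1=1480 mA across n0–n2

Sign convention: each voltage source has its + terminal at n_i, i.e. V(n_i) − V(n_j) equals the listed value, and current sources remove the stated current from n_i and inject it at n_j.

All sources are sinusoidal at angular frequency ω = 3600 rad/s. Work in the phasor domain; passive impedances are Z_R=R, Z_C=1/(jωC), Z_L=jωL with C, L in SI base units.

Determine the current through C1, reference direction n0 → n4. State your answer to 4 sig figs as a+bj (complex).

-0.01332-0.008334j A

Element admittances at ω=3600 rad/s:
  Y(R1) = 0.02000+0.000j S between n1,n2
  Y(C1) = 0.000+0.04428j S between n4,n0
  Y(L1) = 0.000-0.07310j S between n3,n2
  Y(R2) = 0.8197+0.000j S between n4,n0
  Y(C2) = 0.000+0.0008640j S between n3,n4
  Y(R3) = 0.3891+0.000j S between n4,n3
  Y(L2) = 0.000-2.671j S between n3,n4
  Y(R4) = 0.3436+0.000j S between n2,n0
  V1: constraint V(n4)−V(n1) = 1.16
  I1: injects 1.48 A into n2 (from n0)
Assemble and solve the 5×5 MNA system:
  V(n1)=-0.9718-0.3009j  V(n2)=3.819+0.6935j  V(n3)=0.2867-0.2884j  V(n4)=0.1882-0.3009j
  i(V1)=-0.09582-0.01989j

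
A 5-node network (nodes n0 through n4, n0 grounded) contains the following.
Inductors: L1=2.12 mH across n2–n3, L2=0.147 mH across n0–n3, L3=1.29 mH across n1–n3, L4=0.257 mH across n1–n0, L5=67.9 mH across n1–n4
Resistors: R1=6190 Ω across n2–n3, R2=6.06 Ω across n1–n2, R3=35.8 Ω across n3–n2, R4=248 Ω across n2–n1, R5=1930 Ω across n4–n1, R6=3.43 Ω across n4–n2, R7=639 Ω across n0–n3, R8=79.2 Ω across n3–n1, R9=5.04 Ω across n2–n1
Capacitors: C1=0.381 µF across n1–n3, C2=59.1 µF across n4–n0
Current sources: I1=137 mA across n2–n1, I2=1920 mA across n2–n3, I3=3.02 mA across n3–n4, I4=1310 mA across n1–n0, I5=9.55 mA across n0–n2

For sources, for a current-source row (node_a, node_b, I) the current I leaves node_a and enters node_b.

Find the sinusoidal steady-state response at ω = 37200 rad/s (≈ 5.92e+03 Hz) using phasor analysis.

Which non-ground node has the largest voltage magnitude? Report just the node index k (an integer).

Apply KCL at each of the 4 non-ground nodes and solve the resulting linear system.
Node n1: branches {L3, C1, R2, R4, I1, R5, L4, R8, I4, L5, R9} → V_1 = -9.353-4.101j
Node n2: branches {L1, R1, R2, R3, R4, I1, R6, I2, R9, I5} → V_2 = -7.916-1.636j
Node n3: branches {L1, L2, R1, L3, C1, R3, I2, I3, R7, R8} → V_3 = 1.207+7.306j
Node n4: branches {R5, C2, R6, I3, L5} → V_4 = -0.3498+1.005j

1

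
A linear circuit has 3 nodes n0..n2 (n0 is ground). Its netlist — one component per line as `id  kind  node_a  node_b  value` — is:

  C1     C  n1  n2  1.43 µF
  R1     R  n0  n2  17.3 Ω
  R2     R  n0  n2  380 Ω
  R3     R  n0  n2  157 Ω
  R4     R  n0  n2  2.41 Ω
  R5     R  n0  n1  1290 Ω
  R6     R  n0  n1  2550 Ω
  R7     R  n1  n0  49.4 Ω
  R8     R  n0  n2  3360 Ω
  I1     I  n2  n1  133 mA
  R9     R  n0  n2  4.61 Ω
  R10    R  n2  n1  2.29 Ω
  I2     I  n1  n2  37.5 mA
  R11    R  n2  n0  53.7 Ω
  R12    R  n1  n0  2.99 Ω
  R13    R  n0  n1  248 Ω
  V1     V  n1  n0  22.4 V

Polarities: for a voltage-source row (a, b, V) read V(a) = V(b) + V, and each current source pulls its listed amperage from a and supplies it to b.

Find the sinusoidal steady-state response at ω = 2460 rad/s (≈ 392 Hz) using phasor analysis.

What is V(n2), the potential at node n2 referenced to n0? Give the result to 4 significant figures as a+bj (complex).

8.392+0.04269j V

Element admittances at ω=2460 rad/s:
  Y(C1) = 0.000+0.003518j S between n1,n2
  Y(R1) = 0.05780+0.000j S between n0,n2
  Y(R2) = 0.002632+0.000j S between n0,n2
  Y(R3) = 0.006369+0.000j S between n0,n2
  Y(R4) = 0.4149+0.000j S between n0,n2
  Y(R5) = 0.0007752+0.000j S between n0,n1
  Y(R6) = 0.0003922+0.000j S between n0,n1
  Y(R7) = 0.02024+0.000j S between n1,n0
  Y(R8) = 0.0002976+0.000j S between n0,n2
  I1: injects 0.133 A into n1 (from n2)
  Y(R9) = 0.2169+0.000j S between n0,n2
  Y(R10) = 0.4367+0.000j S between n2,n1
  I2: injects 0.0375 A into n2 (from n1)
  Y(R11) = 0.01862+0.000j S between n2,n0
  Y(R12) = 0.3344+0.000j S between n1,n0
  Y(R13) = 0.004032+0.000j S between n0,n1
  V1: constraint V(n1)−V(n0) = 22.4
Assemble and solve the 3×3 MNA system:
  V(n1)=22.40+0.000j  V(n2)=8.392+0.04269j
  i(V1)=-14.08-0.03064j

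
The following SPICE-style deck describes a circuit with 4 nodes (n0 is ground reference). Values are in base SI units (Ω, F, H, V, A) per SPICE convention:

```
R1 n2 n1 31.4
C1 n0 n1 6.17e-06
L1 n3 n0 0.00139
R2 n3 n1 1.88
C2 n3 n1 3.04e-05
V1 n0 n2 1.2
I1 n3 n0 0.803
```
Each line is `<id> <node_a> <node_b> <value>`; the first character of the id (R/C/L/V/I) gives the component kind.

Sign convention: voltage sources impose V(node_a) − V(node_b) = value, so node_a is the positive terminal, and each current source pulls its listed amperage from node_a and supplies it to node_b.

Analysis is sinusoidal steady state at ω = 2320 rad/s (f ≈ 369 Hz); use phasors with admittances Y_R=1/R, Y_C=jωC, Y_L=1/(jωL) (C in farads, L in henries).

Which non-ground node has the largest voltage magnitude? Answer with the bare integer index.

3

MNA unknowns: 3 node voltages V₁..V_3 plus 1 source current (V1)
R1: Y=0.03185+0.000j on G[2,1]
C1: Y=0.000+0.01431j on G[0,1]
L1: Y=0.000-0.3101j on G[3,0]
R2: Y=0.5319+0.000j on G[3,1]
C2: Y=0.000+0.07053j on G[3,1]
V1: row V0−V2=1.2, i_V1 at 0,2
I1: z[3]−=0.803, z[0]+=0.803
solve → V1=-0.3817-2.615j, V2=-1.200+0.000j, V3=-0.2862-2.794j
aux → i_V1=-0.02606+0.08327j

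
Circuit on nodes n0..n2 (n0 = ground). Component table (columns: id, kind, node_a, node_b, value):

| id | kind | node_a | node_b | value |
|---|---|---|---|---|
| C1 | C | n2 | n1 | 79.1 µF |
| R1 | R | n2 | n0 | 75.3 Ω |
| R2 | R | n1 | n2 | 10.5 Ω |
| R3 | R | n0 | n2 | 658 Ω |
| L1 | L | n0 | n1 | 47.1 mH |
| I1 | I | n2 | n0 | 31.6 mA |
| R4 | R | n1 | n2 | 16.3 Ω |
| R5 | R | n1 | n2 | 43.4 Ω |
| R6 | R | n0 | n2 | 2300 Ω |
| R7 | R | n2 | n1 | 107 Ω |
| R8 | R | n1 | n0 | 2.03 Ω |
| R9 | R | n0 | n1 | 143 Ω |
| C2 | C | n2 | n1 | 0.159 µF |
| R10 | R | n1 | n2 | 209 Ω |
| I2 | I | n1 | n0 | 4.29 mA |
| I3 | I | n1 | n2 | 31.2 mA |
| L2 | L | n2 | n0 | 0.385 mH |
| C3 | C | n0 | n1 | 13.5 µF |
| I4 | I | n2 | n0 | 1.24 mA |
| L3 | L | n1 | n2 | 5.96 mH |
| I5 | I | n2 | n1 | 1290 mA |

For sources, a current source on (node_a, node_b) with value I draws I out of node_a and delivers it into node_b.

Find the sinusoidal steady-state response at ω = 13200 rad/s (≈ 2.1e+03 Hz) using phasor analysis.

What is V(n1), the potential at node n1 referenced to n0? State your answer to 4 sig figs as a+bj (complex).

-0.5683-0.2417j V

MNA unknowns: 2 node voltages V₁..V_2
C1: Y=0.000+1.044j on G[2,1]
R1: Y=0.01328+0.000j on G[2,0]
R2: Y=0.09524+0.000j on G[1,2]
R3: Y=0.001520+0.000j on G[0,2]
L1: Y=0.000-0.001608j on G[0,1]
I1: z[2]−=0.0316, z[0]+=0.0316
R4: Y=0.06135+0.000j on G[1,2]
R5: Y=0.02304+0.000j on G[1,2]
R6: Y=0.0004348+0.000j on G[0,2]
R7: Y=0.009346+0.000j on G[2,1]
R8: Y=0.4926+0.000j on G[1,0]
R9: Y=0.006993+0.000j on G[0,1]
C2: Y=0.000+0.002099j on G[2,1]
R10: Y=0.004785+0.000j on G[1,2]
I2: z[1]−=0.00429, z[0]+=0.00429
I3: z[1]−=0.0312, z[2]+=0.0312
L2: Y=0.000-0.1968j on G[2,0]
C3: Y=0.000+0.1782j on G[0,1]
I4: z[2]−=0.00124, z[0]+=0.00124
L3: Y=0.000-0.01271j on G[1,2]
I5: z[2]−=1.29, z[1]+=1.29
solve → V1=-0.5683-0.2417j, V2=-1.037+1.118j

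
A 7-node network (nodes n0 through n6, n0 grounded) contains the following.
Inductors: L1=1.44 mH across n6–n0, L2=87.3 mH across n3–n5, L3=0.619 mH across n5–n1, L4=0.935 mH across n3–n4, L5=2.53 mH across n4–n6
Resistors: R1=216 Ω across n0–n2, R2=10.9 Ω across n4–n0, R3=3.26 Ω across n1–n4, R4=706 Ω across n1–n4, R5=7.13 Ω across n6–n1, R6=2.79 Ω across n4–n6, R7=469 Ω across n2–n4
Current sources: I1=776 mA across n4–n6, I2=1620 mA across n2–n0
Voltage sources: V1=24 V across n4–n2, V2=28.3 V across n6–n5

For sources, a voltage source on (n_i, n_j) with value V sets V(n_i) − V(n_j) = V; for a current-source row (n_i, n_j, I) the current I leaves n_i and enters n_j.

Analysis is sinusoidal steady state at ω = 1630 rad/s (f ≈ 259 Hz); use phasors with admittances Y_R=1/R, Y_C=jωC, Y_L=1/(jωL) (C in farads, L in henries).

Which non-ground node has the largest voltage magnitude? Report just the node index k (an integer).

2

MNA unknowns: 6 node voltages V₁..V_6 plus 2 source currents (V1, V2)
L1: Y=0.000-0.4260j on G[6,0]
L2: Y=0.000-0.007027j on G[3,5]
R1: Y=0.004630+0.000j on G[0,2]
R2: Y=0.09174+0.000j on G[4,0]
L3: Y=0.000-0.9911j on G[5,1]
R3: Y=0.3067+0.000j on G[1,4]
R4: Y=0.001416+0.000j on G[1,4]
L4: Y=0.000-0.6561j on G[3,4]
I1: z[4]−=0.776, z[6]+=0.776
R5: Y=0.1403+0.000j on G[6,1]
R6: Y=0.3584+0.000j on G[4,6]
R7: Y=0.002132+0.000j on G[2,4]
L5: Y=0.000-0.2425j on G[4,6]
I2: z[2]−=1.62, z[0]+=1.62
V1: row V4−V2=24, i_V1 at 4,2
V2: row V6−V5=28.3, i_V2 at 6,5
solve → V1=-25.08+6.656j, V2=-37.00-1.476j, V3=-13.16-1.467j, V4=-13.00-1.476j, V5=-28.63-0.6021j, V6=-0.3338-0.6021j
aux → i_V1=1.398-0.006833j, i_V2=-7.188+3.633j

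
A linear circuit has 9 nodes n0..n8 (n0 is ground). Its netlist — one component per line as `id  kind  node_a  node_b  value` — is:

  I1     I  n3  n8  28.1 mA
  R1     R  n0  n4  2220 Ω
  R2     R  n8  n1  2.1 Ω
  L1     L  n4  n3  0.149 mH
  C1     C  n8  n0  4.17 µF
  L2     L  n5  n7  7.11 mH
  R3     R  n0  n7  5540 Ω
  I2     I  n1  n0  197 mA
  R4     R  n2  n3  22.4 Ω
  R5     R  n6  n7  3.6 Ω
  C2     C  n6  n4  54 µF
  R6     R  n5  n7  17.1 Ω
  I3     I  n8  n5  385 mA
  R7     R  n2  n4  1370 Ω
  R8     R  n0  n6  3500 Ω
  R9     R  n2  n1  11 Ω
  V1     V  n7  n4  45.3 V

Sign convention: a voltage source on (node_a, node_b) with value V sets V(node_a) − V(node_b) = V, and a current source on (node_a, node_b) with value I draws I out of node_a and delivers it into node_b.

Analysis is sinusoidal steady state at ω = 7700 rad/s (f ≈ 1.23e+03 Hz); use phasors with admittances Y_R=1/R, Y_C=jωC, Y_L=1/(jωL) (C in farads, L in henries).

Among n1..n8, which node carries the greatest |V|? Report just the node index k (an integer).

5

MNA unknowns: 8 node voltages V₁..V_8 plus 1 source current (V1)
I1: z[3]−=0.0281, z[8]+=0.0281
R1: Y=0.0004505+0.000j on G[0,4]
R2: Y=0.4762+0.000j on G[8,1]
L1: Y=0.000-0.8716j on G[4,3]
C1: Y=0.000+0.03211j on G[8,0]
L2: Y=0.000-0.01827j on G[5,7]
R3: Y=0.0001805+0.000j on G[0,7]
I2: z[1]−=0.197, z[0]+=0.197
R4: Y=0.04464+0.000j on G[2,3]
R5: Y=0.2778+0.000j on G[6,7]
C2: Y=0.000+0.4158j on G[6,4]
R6: Y=0.05848+0.000j on G[5,7]
I3: z[8]−=0.385, z[5]+=0.385
R7: Y=0.0007299+0.000j on G[2,4]
R8: Y=0.0002857+0.000j on G[0,6]
R9: Y=0.09091+0.000j on G[2,1]
V1: row V7−V4=45.3, i_V1 at 7,4
solve → V1=0.2684+6.836j, V2=3.946+6.829j, V3=11.32+6.808j, V4=11.32+7.218j, V5=62.61+9.091j, V6=25.29-13.69j, V7=56.62+7.218j, V8=-0.02002+6.837j
aux → i_V1=-8.326-5.809j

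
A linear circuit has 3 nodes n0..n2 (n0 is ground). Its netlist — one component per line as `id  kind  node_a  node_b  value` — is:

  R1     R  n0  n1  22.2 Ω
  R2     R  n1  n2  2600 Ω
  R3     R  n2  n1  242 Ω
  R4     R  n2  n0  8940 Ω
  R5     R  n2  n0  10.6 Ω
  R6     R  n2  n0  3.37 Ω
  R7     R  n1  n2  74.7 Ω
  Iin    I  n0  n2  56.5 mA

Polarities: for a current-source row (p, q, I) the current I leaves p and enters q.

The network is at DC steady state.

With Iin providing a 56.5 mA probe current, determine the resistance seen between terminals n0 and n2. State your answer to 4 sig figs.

R_eq = 2.475 Ω

MNA unknowns: 2 node voltages V₁..V_2
R1: Y=0.04505 on G[0,1]
R2: Y=0.0003846 on G[1,2]
R3: Y=0.004132 on G[2,1]
R4: Y=0.0001119 on G[2,0]
R5: Y=0.09434 on G[2,0]
R6: Y=0.2967 on G[2,0]
R7: Y=0.01339 on G[1,2]
Iin: z[0]−=0.0565, z[2]+=0.0565
solve → V1=0.03978, V2=0.1399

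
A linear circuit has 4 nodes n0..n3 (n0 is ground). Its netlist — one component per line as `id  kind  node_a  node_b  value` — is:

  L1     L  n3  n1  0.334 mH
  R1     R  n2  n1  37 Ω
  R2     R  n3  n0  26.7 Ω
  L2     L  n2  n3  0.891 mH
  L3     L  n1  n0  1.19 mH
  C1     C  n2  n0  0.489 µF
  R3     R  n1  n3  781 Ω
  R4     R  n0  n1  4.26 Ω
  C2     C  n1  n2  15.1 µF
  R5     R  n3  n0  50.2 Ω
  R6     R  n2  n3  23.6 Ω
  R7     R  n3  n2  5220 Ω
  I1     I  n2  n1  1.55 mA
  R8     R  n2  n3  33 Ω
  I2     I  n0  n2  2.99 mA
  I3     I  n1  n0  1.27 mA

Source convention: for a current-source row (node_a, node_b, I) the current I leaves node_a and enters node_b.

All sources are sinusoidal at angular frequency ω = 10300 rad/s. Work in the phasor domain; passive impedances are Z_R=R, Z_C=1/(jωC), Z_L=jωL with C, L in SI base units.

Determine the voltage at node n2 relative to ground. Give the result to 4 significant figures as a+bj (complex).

0.01281-0.008705j V

MNA unknowns: 3 node voltages V₁..V_3
L1: Y=0.000-0.2907j on G[3,1]
R1: Y=0.02703+0.000j on G[2,1]
R2: Y=0.03745+0.000j on G[3,0]
L2: Y=0.000-0.1090j on G[2,3]
L3: Y=0.000-0.08159j on G[1,0]
C1: Y=0.000+0.005037j on G[2,0]
R3: Y=0.001280+0.000j on G[1,3]
R4: Y=0.2347+0.000j on G[0,1]
C2: Y=0.000+0.1555j on G[1,2]
R5: Y=0.01992+0.000j on G[3,0]
R6: Y=0.04237+0.000j on G[2,3]
R7: Y=0.0001916+0.000j on G[3,2]
I1: z[2]−=0.00155, z[1]+=0.00155
R8: Y=0.03030+0.000j on G[2,3]
I2: z[0]−=0.00299, z[2]+=0.00299
I3: z[1]−=0.00127, z[0]+=0.00127
solve → V1=0.004612+0.001676j, V2=0.01281-0.008705j, V3=0.007961-0.001424j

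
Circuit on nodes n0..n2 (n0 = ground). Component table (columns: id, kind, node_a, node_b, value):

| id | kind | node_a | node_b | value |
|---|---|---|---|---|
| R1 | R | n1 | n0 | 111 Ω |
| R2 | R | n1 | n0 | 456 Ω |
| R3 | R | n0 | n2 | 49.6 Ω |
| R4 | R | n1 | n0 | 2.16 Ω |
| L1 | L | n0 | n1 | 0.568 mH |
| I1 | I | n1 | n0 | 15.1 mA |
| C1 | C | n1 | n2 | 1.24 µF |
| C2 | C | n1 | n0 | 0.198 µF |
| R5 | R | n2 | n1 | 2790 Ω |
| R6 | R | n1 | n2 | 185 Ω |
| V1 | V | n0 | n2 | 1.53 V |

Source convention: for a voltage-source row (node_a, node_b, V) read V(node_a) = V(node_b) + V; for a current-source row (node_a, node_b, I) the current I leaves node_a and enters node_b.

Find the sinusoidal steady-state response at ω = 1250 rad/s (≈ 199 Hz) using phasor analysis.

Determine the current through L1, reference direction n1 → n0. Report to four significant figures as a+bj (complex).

-0.02218+0.005192j A

Element admittances at ω=1250 rad/s:
  Y(R1) = 0.009009+0.000j S between n1,n0
  Y(R2) = 0.002193+0.000j S between n1,n0
  Y(R3) = 0.02016+0.000j S between n0,n2
  Y(R4) = 0.4630+0.000j S between n1,n0
  Y(L1) = 0.000-1.408j S between n0,n1
  I1: injects 0.0151 A into n0 (from n1)
  Y(C1) = 0.000+0.001550j S between n1,n2
  Y(C2) = 0.000+0.0002475j S between n1,n0
  Y(R5) = 0.0003584+0.000j S between n2,n1
  Y(R6) = 0.005405+0.000j S between n1,n2
  V1: constraint V(n0)−V(n2) = 1.53
Assemble and solve the 3×3 MNA system:
  V(n1)=-0.003686-0.01575j  V(n2)=-1.530+0.000j
  i(V1)=-0.03967-0.002275j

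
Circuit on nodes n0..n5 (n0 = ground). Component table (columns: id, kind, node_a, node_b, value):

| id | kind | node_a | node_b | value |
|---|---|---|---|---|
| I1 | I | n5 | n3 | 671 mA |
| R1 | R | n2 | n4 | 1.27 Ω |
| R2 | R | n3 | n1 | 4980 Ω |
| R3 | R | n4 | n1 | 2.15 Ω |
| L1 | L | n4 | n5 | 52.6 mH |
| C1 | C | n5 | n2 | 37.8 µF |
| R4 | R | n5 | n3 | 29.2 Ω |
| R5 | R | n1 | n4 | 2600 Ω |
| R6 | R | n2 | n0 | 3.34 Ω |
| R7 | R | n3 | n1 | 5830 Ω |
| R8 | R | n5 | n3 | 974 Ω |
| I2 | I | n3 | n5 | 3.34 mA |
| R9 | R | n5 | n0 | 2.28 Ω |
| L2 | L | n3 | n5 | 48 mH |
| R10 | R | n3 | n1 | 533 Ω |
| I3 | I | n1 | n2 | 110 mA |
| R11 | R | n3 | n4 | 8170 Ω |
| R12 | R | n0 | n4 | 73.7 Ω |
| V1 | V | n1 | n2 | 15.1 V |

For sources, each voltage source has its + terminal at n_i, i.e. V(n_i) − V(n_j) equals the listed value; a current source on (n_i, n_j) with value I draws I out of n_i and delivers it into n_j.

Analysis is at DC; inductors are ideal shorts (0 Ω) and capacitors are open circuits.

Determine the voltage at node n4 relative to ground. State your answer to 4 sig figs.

1.960 V

MNA unknowns: 5 node voltages V₁..V_5 plus 3 source currents (L1, L2, V1)
I1: z[5]−=0.671, z[3]+=0.671
R1: Y=0.7874 on G[2,4]
R2: Y=0.0002008 on G[3,1]
R3: Y=0.4651 on G[4,1]
L1: row V4−V5=0, i_L1 at 4,5
C1: Y=0.000 on G[5,2]
R4: Y=0.03425 on G[5,3]
R5: Y=0.0003846 on G[1,4]
R6: Y=0.2994 on G[2,0]
R7: Y=0.0001715 on G[3,1]
R8: Y=0.001027 on G[5,3]
I2: z[3]−=0.00334, z[5]+=0.00334
R9: Y=0.4386 on G[5,0]
L2: row V3−V5=0, i_L2 at 3,5
R10: Y=0.001876 on G[3,1]
I3: z[1]−=0.11, z[2]+=0.11
R11: Y=0.0001224 on G[3,4]
R12: Y=0.01357 on G[0,4]
V1: row V1−V2=15.1, i_V1 at 1,2
solve → V1=12.14, V2=-2.961, V3=1.960, V4=1.960, V5=1.960
aux → i_L1=0.8369, i_L2=0.6905, i_V1=-4.871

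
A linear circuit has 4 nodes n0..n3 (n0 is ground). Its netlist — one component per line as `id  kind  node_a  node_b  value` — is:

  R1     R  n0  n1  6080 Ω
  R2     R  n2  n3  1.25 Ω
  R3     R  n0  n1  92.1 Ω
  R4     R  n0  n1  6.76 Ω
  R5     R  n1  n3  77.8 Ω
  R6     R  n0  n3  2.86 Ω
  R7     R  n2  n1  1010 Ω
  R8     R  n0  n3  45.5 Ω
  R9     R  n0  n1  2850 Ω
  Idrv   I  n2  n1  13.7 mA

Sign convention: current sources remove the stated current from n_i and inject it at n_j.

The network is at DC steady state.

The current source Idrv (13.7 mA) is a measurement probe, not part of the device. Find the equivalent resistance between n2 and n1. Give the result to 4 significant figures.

Element admittances at DC:
  Y(R1) = 0.0001645 S between n0,n1
  Y(R2) = 0.8000 S between n2,n3
  Y(R3) = 0.01086 S between n0,n1
  Y(R4) = 0.1479 S between n0,n1
  Y(R5) = 0.01285 S between n1,n3
  Y(R6) = 0.3497 S between n0,n3
  Y(R7) = 0.0009901 S between n2,n1
  Y(R8) = 0.02198 S between n0,n3
  Y(R9) = 0.0003509 S between n0,n1
  Idrv: injects 0.0137 A into n1 (from n2)
Assemble and solve the 3×3 MNA system:
  V(n1)=0.07641  V(n2)=-0.04972  V(n3)=-0.03275

R_eq = 9.207 Ω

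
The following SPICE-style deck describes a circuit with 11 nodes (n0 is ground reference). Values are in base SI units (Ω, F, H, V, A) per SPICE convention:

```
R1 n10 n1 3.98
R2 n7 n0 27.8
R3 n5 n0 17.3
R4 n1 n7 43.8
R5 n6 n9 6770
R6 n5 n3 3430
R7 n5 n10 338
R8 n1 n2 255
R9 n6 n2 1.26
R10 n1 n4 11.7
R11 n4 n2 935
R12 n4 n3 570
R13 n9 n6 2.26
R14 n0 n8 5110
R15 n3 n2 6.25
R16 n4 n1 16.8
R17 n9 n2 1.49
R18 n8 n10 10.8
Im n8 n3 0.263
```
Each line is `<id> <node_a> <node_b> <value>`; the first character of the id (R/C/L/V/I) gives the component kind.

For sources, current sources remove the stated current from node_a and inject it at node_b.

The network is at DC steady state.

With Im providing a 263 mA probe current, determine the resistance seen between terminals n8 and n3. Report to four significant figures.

Apply KCL at each of the 10 non-ground nodes and solve the resulting linear system.
Node n1: branches {R1, R4, R8, R10, R16} → V_1 = -0.4062
Node n2: branches {R8, R9, R11, R15, R17} → V_2 = 36.94
Node n3: branches {R6, R12, R15, Im} → V_3 = 38.10
Node n4: branches {R10, R11, R12, R16} → V_4 = 0.3211
Node n5: branches {R3, R6, R7} → V_5 = 0.1126
Node n6: branches {R5, R9, R13} → V_6 = 36.94
Node n7: branches {R2, R4} → V_7 = -0.1577
Node n8: branches {R14, R18, Im} → V_8 = -4.263
Node n9: branches {R5, R13, R17} → V_9 = 36.94
Node n10: branches {R1, R7, R18} → V_10 = -1.431

R_eq = 161.1 Ω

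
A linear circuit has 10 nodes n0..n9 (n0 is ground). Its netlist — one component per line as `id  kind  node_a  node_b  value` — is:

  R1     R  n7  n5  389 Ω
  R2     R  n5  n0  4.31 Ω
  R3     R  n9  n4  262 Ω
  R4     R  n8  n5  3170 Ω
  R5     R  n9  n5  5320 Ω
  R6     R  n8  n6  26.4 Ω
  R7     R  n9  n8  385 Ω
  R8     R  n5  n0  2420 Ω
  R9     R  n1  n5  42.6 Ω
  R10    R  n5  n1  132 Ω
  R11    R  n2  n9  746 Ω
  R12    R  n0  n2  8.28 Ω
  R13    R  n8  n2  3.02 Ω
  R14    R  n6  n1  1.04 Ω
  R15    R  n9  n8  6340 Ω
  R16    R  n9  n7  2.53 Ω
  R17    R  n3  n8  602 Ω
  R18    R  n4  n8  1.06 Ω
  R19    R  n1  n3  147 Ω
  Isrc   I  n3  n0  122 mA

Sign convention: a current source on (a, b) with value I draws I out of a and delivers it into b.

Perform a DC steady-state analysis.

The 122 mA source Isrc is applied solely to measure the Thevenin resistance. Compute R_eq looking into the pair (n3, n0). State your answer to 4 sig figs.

Apply KCL at each of the 9 non-ground nodes and solve the resulting linear system.
Node n1: branches {R9, R10, R14, R19} → V_1 = -1.949
Node n2: branches {R11, R12, R13} → V_2 = -0.5595
Node n3: branches {R17, R19, Isrc} → V_3 = -16.13
Node n4: branches {R3, R18} → V_4 = -0.7627
Node n5: branches {R1, R2, R4, R5, R8, R9, R10} → V_5 = -0.2342
Node n6: branches {R6, R14} → V_6 = -1.904
Node n7: branches {R1, R16} → V_7 = -0.5989
Node n8: branches {R4, R6, R7, R13, R15, R17, R18} → V_8 = -0.7634
Node n9: branches {R3, R5, R7, R11, R15, R16} → V_9 = -0.6013

R_eq = 132.2 Ω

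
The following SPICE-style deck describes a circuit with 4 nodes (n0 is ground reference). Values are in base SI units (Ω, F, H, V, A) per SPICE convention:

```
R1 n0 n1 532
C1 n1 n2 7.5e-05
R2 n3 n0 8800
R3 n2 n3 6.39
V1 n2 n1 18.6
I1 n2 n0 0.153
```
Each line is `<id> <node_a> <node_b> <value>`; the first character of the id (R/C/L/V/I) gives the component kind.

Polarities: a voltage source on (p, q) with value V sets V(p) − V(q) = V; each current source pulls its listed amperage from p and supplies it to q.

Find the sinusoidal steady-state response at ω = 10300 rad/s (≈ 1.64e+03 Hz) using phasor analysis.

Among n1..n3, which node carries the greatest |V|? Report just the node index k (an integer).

1

Apply KCL at each of the 3 non-ground nodes and solve the resulting linear system.
Node n1: branches {R1, C1, V1} → V_1 = -77.82+0.000j
Node n2: branches {C1, R3, V1, I1} → V_2 = -59.22+0.000j
Node n3: branches {R2, R3} → V_3 = -59.18+0.000j
Source currents: i(V1)=-0.1463-14.37j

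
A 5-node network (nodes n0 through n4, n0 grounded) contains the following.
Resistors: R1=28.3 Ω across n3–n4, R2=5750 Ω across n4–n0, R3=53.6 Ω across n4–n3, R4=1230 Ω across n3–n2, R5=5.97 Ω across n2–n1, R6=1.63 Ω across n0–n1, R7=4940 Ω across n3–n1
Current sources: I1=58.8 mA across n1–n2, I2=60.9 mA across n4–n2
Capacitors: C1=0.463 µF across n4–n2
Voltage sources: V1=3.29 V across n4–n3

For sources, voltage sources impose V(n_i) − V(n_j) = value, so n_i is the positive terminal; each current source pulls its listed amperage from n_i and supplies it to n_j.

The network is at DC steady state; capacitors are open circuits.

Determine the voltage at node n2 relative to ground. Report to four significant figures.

Apply KCL at each of the 4 non-ground nodes and solve the resulting linear system.
Node n1: branches {I1, R5, R6, R7} → V_1 = 0.01363
Node n2: branches {I1, C1, R4, I2, R5} → V_2 = 0.4767
Node n3: branches {R1, R3, R4, R7, V1} → V_3 = -51.36
Node n4: branches {R1, R2, C1, R3, I2, V1} → V_4 = -48.07
Source currents: i(V1)=-0.2302

0.4767 V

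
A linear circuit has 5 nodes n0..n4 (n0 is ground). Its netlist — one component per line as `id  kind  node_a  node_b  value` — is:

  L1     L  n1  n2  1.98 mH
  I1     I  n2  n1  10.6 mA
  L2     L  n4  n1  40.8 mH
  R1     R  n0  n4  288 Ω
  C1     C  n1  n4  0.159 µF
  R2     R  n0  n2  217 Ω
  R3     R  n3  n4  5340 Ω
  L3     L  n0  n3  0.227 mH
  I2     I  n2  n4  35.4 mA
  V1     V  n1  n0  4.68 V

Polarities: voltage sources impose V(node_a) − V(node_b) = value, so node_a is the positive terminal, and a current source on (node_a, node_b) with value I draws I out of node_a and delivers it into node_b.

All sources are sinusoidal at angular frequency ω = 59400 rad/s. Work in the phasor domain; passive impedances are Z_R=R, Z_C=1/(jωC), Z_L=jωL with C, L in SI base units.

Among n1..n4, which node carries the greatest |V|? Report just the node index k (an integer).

MNA unknowns: 4 node voltages V₁..V_4 plus 1 source current (V1)
L1: Y=0.000-0.008503j on G[1,2]
I1: z[2]−=0.0106, z[1]+=0.0106
L2: Y=0.000-0.0004126j on G[4,1]
R1: Y=0.003472+0.000j on G[0,4]
C1: Y=0.000+0.009445j on G[1,4]
R2: Y=0.004608+0.000j on G[0,2]
R3: Y=0.0001873+0.000j on G[3,4]
L3: Y=0.000-0.07416j on G[0,3]
I2: z[2]−=0.0354, z[4]+=0.0354
V1: row V1−V0=4.68, i_V1 at 1,0
solve → V1=4.680+0.000j, V2=1.351-6.142j, V3=0.004423+0.01358j, V4=5.384-1.738j
aux → i_V1=-0.02593+0.03467j

2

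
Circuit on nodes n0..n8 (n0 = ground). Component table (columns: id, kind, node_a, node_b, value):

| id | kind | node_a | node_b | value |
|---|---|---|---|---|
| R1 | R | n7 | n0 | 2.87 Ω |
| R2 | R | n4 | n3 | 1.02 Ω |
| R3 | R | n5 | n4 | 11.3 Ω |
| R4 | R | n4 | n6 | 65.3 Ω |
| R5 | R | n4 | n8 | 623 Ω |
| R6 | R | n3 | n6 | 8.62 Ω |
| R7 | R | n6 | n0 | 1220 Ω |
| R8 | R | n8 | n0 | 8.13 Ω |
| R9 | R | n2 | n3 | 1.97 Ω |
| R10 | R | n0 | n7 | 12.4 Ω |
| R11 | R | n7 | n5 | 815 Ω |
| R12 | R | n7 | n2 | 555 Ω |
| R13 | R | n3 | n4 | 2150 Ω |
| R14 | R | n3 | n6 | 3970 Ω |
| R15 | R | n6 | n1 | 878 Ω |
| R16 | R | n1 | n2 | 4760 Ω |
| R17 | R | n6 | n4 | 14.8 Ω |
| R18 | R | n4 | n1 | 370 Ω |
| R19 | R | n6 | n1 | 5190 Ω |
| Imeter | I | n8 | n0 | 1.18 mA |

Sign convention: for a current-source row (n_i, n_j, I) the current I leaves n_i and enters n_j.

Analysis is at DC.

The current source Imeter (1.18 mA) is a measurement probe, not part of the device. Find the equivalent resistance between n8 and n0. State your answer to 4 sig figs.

R_eq = 8.056 Ω

MNA unknowns: 8 node voltages V₁..V_8
R1: Y=0.3484 on G[7,0]
R2: Y=0.9804 on G[4,3]
R3: Y=0.08850 on G[5,4]
R4: Y=0.01531 on G[4,6]
R5: Y=0.001605 on G[4,8]
R6: Y=0.1160 on G[3,6]
R7: Y=0.0008197 on G[6,0]
R8: Y=0.1230 on G[8,0]
R9: Y=0.5076 on G[2,3]
R10: Y=0.08065 on G[0,7]
R11: Y=0.001227 on G[7,5]
R12: Y=0.001802 on G[7,2]
R13: Y=0.0004651 on G[3,4]
R14: Y=0.0002519 on G[3,6]
R15: Y=0.001139 on G[6,1]
R16: Y=0.0002101 on G[1,2]
R17: Y=0.06757 on G[6,4]
R18: Y=0.002703 on G[4,1]
R19: Y=0.0001927 on G[6,1]
Imeter: z[8]−=0.00118, z[0]+=0.00118
solve → V1=-0.002820, V2=-0.002809, V3=-0.002819, V4=-0.002825, V5=-0.002787, V6=-0.002810, V7=-1.963e-05, V8=-0.009506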